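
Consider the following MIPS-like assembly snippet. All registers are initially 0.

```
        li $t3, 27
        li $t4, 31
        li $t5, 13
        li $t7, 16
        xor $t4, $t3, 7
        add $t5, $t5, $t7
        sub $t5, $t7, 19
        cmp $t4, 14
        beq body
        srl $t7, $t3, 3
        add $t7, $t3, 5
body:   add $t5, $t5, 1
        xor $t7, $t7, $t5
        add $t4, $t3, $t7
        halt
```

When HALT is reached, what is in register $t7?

-34

$t3=27
$t4=31
$t5=13
$t7=16
$t4=27^7=28
$t5=13+16=29
$t5=16-19=-3
cmp $t4, 14  (cmp 28,14)
beq body: not taken
$t7=27>>3=3
$t7=27+5=32
$t5=(-3)+1=-2
$t7=32^(-2)=-34
$t4=27+(-34)=-7
halt.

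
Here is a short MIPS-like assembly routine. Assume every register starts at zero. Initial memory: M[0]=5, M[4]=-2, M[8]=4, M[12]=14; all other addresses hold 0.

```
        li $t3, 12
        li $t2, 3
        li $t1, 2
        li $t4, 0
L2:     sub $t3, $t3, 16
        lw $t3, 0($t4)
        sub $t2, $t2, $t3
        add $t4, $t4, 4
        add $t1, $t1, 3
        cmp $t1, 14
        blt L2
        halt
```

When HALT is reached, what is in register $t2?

$t3=12
$t2=3
$t1=2
$t4=0
$t3=12-16=-4
$t3=M[0]=5
$t2=3-5=-2
$t4=0+4=4
$t1=2+3=5
cmp $t1, 14  (cmp 5,14)
blt L2: taken
$t3=5-16=-11
$t3=M[4]=-2
$t2=(-2)-(-2)=0
$t4=4+4=8
$t1=5+3=8
cmp $t1, 14  (cmp 8,14)
blt L2: taken
$t3=(-2)-16=-18
$t3=M[8]=4
$t2=0-4=-4
$t4=8+4=12
$t1=8+3=11
cmp $t1, 14  (cmp 11,14)
blt L2: taken
$t3=4-16=-12
$t3=M[12]=14
$t2=(-4)-14=-18
$t4=12+4=16
$t1=11+3=14
cmp $t1, 14  (cmp 14,14)
blt L2: not taken
halt.

-18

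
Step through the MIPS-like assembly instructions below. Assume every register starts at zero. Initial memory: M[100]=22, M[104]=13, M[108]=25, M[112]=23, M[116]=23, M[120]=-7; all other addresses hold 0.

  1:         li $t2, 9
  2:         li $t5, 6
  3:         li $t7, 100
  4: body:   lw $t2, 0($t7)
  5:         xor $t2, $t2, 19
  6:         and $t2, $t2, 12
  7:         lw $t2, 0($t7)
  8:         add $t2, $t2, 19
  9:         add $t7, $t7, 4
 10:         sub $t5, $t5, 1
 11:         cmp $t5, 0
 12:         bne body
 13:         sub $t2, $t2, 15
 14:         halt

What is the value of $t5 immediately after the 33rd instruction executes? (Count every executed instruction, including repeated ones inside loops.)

3

after li $t2, 9: $t2=9
after li $t5, 6: $t5=6
after li $t7, 100: $t7=100
after lw $t2, 0($t7): $t2=M[100]=22
after xor $t2, $t2, 19: $t2=22^19=5
after and $t2, $t2, 12: $t2=5&12=4
after lw $t2, 0($t7): $t2=M[100]=22
after add $t2, $t2, 19: $t2=22+19=41
after add $t7, $t7, 4: $t7=100+4=104
after sub $t5, $t5, 1: $t5=6-1=5
cmp $t5, 0  (cmp 5,0)
bne body: taken
after lw $t2, 0($t7): $t2=M[104]=13
after xor $t2, $t2, 19: $t2=13^19=30
after and $t2, $t2, 12: $t2=30&12=12
after lw $t2, 0($t7): $t2=M[104]=13
after add $t2, $t2, 19: $t2=13+19=32
after add $t7, $t7, 4: $t7=104+4=108
after sub $t5, $t5, 1: $t5=5-1=4
cmp $t5, 0  (cmp 4,0)
bne body: taken
after lw $t2, 0($t7): $t2=M[108]=25
after xor $t2, $t2, 19: $t2=25^19=10
after and $t2, $t2, 12: $t2=10&12=8
after lw $t2, 0($t7): $t2=M[108]=25
after add $t2, $t2, 19: $t2=25+19=44
after add $t7, $t7, 4: $t7=108+4=112
after sub $t5, $t5, 1: $t5=4-1=3
cmp $t5, 0  (cmp 3,0)
bne body: taken
after lw $t2, 0($t7): $t2=M[112]=23
after xor $t2, $t2, 19: $t2=23^19=4
after and $t2, $t2, 12: $t2=4&12=4
After step 33: $t5 = 3.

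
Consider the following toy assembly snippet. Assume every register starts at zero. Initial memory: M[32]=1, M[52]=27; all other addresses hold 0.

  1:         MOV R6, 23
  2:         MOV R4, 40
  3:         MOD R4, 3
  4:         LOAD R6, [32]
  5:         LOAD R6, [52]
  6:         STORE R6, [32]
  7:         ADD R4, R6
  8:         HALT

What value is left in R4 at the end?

after MOV R6, 23: R6=23
after MOV R4, 40: R4=40
after MOD R4, 3: R4=40%3=1
after LOAD R6, [32]: R6=M[32]=1
after LOAD R6, [52]: R6=M[52]=27
STORE R6, [32] → M[32]=27
after ADD R4, R6: R4=1+27=28
halt.

28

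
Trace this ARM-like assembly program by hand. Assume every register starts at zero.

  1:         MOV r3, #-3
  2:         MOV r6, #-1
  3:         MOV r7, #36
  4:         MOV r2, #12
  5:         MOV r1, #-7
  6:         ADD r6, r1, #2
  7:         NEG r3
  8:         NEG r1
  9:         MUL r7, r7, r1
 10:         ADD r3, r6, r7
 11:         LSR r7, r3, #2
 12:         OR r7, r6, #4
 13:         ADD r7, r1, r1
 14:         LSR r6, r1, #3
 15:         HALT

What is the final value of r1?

after MOV r3, #-3: r3=-3
after MOV r6, #-1: r6=-1
after MOV r7, #36: r7=36
after MOV r2, #12: r2=12
after MOV r1, #-7: r1=-7
after ADD r6, r1, #2: r6=(-7)+2=-5
after NEG r3: r3=-(-3)=3
after NEG r1: r1=-(-7)=7
after MUL r7, r7, r1: r7=36*7=252
after ADD r3, r6, r7: r3=(-5)+252=247
after LSR r7, r3, #2: r7=247>>2=61
after OR r7, r6, #4: r7=(-5)|4=-1
after ADD r7, r1, r1: r7=7+7=14
after LSR r6, r1, #3: r6=7>>3=0
halt.

7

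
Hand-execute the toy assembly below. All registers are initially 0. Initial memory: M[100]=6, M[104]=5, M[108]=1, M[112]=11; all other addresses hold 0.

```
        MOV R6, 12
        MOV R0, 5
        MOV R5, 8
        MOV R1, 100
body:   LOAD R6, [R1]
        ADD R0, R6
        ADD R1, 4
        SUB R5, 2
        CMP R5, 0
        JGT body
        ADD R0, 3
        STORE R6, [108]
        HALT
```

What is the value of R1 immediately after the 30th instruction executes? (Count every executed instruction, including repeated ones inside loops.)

116

R6=12
R0=5
R5=8
R1=100
R6=M[100]=6
R0=5+6=11
R1=100+4=104
R5=8-2=6
CMP R5, 0  (cmp 6,0)
JGT body: taken
R6=M[104]=5
R0=11+5=16
R1=104+4=108
R5=6-2=4
CMP R5, 0  (cmp 4,0)
JGT body: taken
R6=M[108]=1
R0=16+1=17
R1=108+4=112
R5=4-2=2
CMP R5, 0  (cmp 2,0)
JGT body: taken
R6=M[112]=11
R0=17+11=28
R1=112+4=116
R5=2-2=0
CMP R5, 0  (cmp 0,0)
JGT body: not taken
R0=28+3=31
STORE R6, [108] → M[108]=11
After step 30: R1 = 116.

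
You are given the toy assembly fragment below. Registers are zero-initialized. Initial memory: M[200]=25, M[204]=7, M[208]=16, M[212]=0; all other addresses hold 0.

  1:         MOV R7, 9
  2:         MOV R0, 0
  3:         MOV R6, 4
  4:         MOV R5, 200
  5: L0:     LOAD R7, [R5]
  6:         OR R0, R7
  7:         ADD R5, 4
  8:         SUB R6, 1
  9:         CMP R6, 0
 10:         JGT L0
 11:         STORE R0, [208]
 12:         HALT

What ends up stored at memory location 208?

31

after MOV R7, 9: R7=9
after MOV R0, 0: R0=0
after MOV R6, 4: R6=4
after MOV R5, 200: R5=200
after LOAD R7, [R5]: R7=M[200]=25
after OR R0, R7: R0=0|25=25
after ADD R5, 4: R5=200+4=204
after SUB R6, 1: R6=4-1=3
CMP R6, 0  (cmp 3,0)
JGT L0: taken
after LOAD R7, [R5]: R7=M[204]=7
after OR R0, R7: R0=25|7=31
after ADD R5, 4: R5=204+4=208
after SUB R6, 1: R6=3-1=2
CMP R6, 0  (cmp 2,0)
JGT L0: taken
after LOAD R7, [R5]: R7=M[208]=16
after OR R0, R7: R0=31|16=31
after ADD R5, 4: R5=208+4=212
after SUB R6, 1: R6=2-1=1
CMP R6, 0  (cmp 1,0)
JGT L0: taken
after LOAD R7, [R5]: R7=M[212]=0
after OR R0, R7: R0=31|0=31
after ADD R5, 4: R5=212+4=216
after SUB R6, 1: R6=1-1=0
CMP R6, 0  (cmp 0,0)
JGT L0: not taken
STORE R0, [208] → M[208]=31
halt.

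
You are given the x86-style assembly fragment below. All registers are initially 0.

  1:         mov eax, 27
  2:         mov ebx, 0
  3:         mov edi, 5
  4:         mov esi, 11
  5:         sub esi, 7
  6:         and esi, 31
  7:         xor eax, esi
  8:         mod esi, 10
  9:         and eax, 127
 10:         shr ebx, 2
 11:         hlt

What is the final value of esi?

after mov eax, 27: eax=27
after mov ebx, 0: ebx=0
after mov edi, 5: edi=5
after mov esi, 11: esi=11
after sub esi, 7: esi=11-7=4
after and esi, 31: esi=4&31=4
after xor eax, esi: eax=27^4=31
after mod esi, 10: esi=4%10=4
after and eax, 127: eax=31&127=31
after shr ebx, 2: ebx=0>>2=0
halt.

4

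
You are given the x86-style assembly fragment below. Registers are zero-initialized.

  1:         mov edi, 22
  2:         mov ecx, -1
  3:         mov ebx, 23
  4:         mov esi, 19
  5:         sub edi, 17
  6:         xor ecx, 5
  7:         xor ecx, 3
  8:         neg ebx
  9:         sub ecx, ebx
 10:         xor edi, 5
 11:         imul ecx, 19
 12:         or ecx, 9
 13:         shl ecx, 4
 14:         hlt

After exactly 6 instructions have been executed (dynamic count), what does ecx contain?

after mov edi, 22: edi=22
after mov ecx, -1: ecx=-1
after mov ebx, 23: ebx=23
after mov esi, 19: esi=19
after sub edi, 17: edi=22-17=5
after xor ecx, 5: ecx=(-1)^5=-6
After step 6: ecx = -6.

-6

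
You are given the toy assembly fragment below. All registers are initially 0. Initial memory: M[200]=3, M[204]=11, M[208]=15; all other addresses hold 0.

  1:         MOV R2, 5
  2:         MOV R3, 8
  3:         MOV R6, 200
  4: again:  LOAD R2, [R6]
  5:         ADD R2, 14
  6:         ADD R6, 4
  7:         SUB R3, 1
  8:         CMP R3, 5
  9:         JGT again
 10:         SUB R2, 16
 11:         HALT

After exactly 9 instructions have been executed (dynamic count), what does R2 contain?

after MOV R2, 5: R2=5
after MOV R3, 8: R3=8
after MOV R6, 200: R6=200
after LOAD R2, [R6]: R2=M[200]=3
after ADD R2, 14: R2=3+14=17
after ADD R6, 4: R6=200+4=204
after SUB R3, 1: R3=8-1=7
CMP R3, 5  (cmp 7,5)
JGT again: taken
After step 9: R2 = 17.

17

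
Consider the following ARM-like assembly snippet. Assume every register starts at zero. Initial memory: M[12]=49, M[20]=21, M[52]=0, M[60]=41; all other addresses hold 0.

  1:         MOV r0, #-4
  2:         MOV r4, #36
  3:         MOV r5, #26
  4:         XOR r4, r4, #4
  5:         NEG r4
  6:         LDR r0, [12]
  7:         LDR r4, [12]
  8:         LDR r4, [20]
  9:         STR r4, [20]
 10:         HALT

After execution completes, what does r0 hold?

49

after MOV r0, #-4: r0=-4
after MOV r4, #36: r4=36
after MOV r5, #26: r5=26
after XOR r4, r4, #4: r4=36^4=32
after NEG r4: r4=-(32)=-32
after LDR r0, [12]: r0=M[12]=49
after LDR r4, [12]: r4=M[12]=49
after LDR r4, [20]: r4=M[20]=21
STR r4, [20] → M[20]=21
halt.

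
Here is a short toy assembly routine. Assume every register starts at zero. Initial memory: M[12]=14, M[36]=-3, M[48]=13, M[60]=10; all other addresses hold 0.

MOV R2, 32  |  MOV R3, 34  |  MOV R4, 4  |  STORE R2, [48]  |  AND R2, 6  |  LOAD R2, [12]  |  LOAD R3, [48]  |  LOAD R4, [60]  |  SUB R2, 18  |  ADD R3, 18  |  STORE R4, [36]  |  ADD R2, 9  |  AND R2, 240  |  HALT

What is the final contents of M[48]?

MOV R2, 32 → R2=32
MOV R3, 34 → R3=34
MOV R4, 4 → R4=4
STORE R2, [48] → M[48]=32
AND R2, 6 → R2=32&6=0
LOAD R2, [12] → R2=M[12]=14
LOAD R3, [48] → R3=M[48]=32
LOAD R4, [60] → R4=M[60]=10
SUB R2, 18 → R2=14-18=-4
ADD R3, 18 → R3=32+18=50
STORE R4, [36] → M[36]=10
ADD R2, 9 → R2=(-4)+9=5
AND R2, 240 → R2=5&240=0
halt.

32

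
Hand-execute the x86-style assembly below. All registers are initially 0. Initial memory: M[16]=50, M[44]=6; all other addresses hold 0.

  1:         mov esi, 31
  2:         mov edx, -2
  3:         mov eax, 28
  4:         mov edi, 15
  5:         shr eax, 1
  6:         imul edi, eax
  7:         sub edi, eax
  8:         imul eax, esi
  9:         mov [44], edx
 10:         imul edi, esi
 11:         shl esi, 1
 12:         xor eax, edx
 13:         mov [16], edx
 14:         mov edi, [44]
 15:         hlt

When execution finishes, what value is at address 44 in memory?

-2

esi=31
edx=-2
eax=28
edi=15
eax=28>>1=14
edi=15*14=210
edi=210-14=196
eax=14*31=434
mov [44], edx → M[44]=-2
edi=196*31=6076
esi=31<<1=62
eax=434^(-2)=-436
mov [16], edx → M[16]=-2
edi=M[44]=-2
halt.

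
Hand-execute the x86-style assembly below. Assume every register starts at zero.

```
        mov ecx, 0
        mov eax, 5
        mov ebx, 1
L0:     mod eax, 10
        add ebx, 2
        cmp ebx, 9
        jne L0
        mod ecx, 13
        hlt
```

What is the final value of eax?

5

ecx=0
eax=5
ebx=1
eax=5%10=5
ebx=1+2=3
cmp ebx, 9  (cmp 3,9)
jne L0: taken
eax=5%10=5
ebx=3+2=5
cmp ebx, 9  (cmp 5,9)
jne L0: taken
eax=5%10=5
ebx=5+2=7
cmp ebx, 9  (cmp 7,9)
jne L0: taken
eax=5%10=5
ebx=7+2=9
cmp ebx, 9  (cmp 9,9)
jne L0: not taken
ecx=0%13=0
halt.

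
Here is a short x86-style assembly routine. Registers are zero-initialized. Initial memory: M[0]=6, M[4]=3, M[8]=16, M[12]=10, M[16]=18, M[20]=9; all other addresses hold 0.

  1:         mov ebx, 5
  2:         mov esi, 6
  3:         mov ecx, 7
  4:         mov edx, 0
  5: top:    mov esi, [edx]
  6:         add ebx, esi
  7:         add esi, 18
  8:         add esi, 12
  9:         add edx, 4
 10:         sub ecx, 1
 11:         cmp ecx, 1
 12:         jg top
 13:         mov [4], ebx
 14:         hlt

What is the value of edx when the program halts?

mov ebx, 5 → ebx=5
mov esi, 6 → esi=6
mov ecx, 7 → ecx=7
mov edx, 0 → edx=0
mov esi, [edx] → esi=M[0]=6
add ebx, esi → ebx=5+6=11
add esi, 18 → esi=6+18=24
add esi, 12 → esi=24+12=36
add edx, 4 → edx=0+4=4
sub ecx, 1 → ecx=7-1=6
cmp ecx, 1  (cmp 6,1)
jg top: taken
mov esi, [edx] → esi=M[4]=3
add ebx, esi → ebx=11+3=14
add esi, 18 → esi=3+18=21
add esi, 12 → esi=21+12=33
add edx, 4 → edx=4+4=8
sub ecx, 1 → ecx=6-1=5
cmp ecx, 1  (cmp 5,1)
jg top: taken
mov esi, [edx] → esi=M[8]=16
add ebx, esi → ebx=14+16=30
add esi, 18 → esi=16+18=34
add esi, 12 → esi=34+12=46
add edx, 4 → edx=8+4=12
sub ecx, 1 → ecx=5-1=4
cmp ecx, 1  (cmp 4,1)
jg top: taken
mov esi, [edx] → esi=M[12]=10
add ebx, esi → ebx=30+10=40
add esi, 18 → esi=10+18=28
add esi, 12 → esi=28+12=40
add edx, 4 → edx=12+4=16
sub ecx, 1 → ecx=4-1=3
cmp ecx, 1  (cmp 3,1)
jg top: taken
mov esi, [edx] → esi=M[16]=18
add ebx, esi → ebx=40+18=58
add esi, 18 → esi=18+18=36
add esi, 12 → esi=36+12=48
add edx, 4 → edx=16+4=20
sub ecx, 1 → ecx=3-1=2
cmp ecx, 1  (cmp 2,1)
jg top: taken
mov esi, [edx] → esi=M[20]=9
add ebx, esi → ebx=58+9=67
add esi, 18 → esi=9+18=27
add esi, 12 → esi=27+12=39
add edx, 4 → edx=20+4=24
sub ecx, 1 → ecx=2-1=1
cmp ecx, 1  (cmp 1,1)
jg top: not taken
mov [4], ebx → M[4]=67
halt.

24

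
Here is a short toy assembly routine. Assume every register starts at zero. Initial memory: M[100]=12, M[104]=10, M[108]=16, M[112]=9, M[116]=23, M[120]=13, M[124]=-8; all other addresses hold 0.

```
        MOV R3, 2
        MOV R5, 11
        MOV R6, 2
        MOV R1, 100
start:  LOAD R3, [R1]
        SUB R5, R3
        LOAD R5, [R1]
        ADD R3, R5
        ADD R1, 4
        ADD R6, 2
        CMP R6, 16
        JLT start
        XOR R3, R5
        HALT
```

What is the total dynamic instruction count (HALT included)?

after MOV R3, 2: R3=2
after MOV R5, 11: R5=11
after MOV R6, 2: R6=2
after MOV R1, 100: R1=100
after LOAD R3, [R1]: R3=M[100]=12
after SUB R5, R3: R5=11-12=-1
after LOAD R5, [R1]: R5=M[100]=12
after ADD R3, R5: R3=12+12=24
after ADD R1, 4: R1=100+4=104
after ADD R6, 2: R6=2+2=4
CMP R6, 16  (cmp 4,16)
JLT start: taken
after LOAD R3, [R1]: R3=M[104]=10
after SUB R5, R3: R5=12-10=2
after LOAD R5, [R1]: R5=M[104]=10
after ADD R3, R5: R3=10+10=20
after ADD R1, 4: R1=104+4=108
after ADD R6, 2: R6=4+2=6
CMP R6, 16  (cmp 6,16)
JLT start: taken
after LOAD R3, [R1]: R3=M[108]=16
after SUB R5, R3: R5=10-16=-6
after LOAD R5, [R1]: R5=M[108]=16
after ADD R3, R5: R3=16+16=32
after ADD R1, 4: R1=108+4=112
after ADD R6, 2: R6=6+2=8
CMP R6, 16  (cmp 8,16)
JLT start: taken
after LOAD R3, [R1]: R3=M[112]=9
after SUB R5, R3: R5=16-9=7
after LOAD R5, [R1]: R5=M[112]=9
after ADD R3, R5: R3=9+9=18
after ADD R1, 4: R1=112+4=116
after ADD R6, 2: R6=8+2=10
CMP R6, 16  (cmp 10,16)
JLT start: taken
after LOAD R3, [R1]: R3=M[116]=23
after SUB R5, R3: R5=9-23=-14
after LOAD R5, [R1]: R5=M[116]=23
after ADD R3, R5: R3=23+23=46
after ADD R1, 4: R1=116+4=120
after ADD R6, 2: R6=10+2=12
CMP R6, 16  (cmp 12,16)
JLT start: taken
after LOAD R3, [R1]: R3=M[120]=13
after SUB R5, R3: R5=23-13=10
after LOAD R5, [R1]: R5=M[120]=13
after ADD R3, R5: R3=13+13=26
after ADD R1, 4: R1=120+4=124
after ADD R6, 2: R6=12+2=14
CMP R6, 16  (cmp 14,16)
JLT start: taken
after LOAD R3, [R1]: R3=M[124]=-8
after SUB R5, R3: R5=13-(-8)=21
after LOAD R5, [R1]: R5=M[124]=-8
after ADD R3, R5: R3=(-8)+(-8)=-16
after ADD R1, 4: R1=124+4=128
after ADD R6, 2: R6=14+2=16
CMP R6, 16  (cmp 16,16)
JLT start: not taken
after XOR R3, R5: R3=(-16)^(-8)=8
halt.
Total executed instructions: 62.

62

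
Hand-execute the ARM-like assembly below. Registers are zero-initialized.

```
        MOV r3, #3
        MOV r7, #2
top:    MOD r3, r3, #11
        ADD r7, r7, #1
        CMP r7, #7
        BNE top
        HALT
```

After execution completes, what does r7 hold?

r3=3
r7=2
r3=3%11=3
r7=2+1=3
CMP r7, #7  (cmp 3,7)
BNE top: taken
r3=3%11=3
r7=3+1=4
CMP r7, #7  (cmp 4,7)
BNE top: taken
r3=3%11=3
r7=4+1=5
CMP r7, #7  (cmp 5,7)
BNE top: taken
r3=3%11=3
r7=5+1=6
CMP r7, #7  (cmp 6,7)
BNE top: taken
r3=3%11=3
r7=6+1=7
CMP r7, #7  (cmp 7,7)
BNE top: not taken
halt.

7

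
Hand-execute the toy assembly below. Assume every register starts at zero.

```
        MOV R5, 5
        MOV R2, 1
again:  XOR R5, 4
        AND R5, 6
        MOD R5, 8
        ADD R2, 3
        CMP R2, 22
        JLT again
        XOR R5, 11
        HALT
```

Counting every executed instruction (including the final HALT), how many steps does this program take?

MOV R5, 5 → R5=5
MOV R2, 1 → R2=1
XOR R5, 4 → R5=5^4=1
AND R5, 6 → R5=1&6=0
MOD R5, 8 → R5=0%8=0
ADD R2, 3 → R2=1+3=4
CMP R2, 22  (cmp 4,22)
JLT again: taken
XOR R5, 4 → R5=0^4=4
AND R5, 6 → R5=4&6=4
MOD R5, 8 → R5=4%8=4
ADD R2, 3 → R2=4+3=7
CMP R2, 22  (cmp 7,22)
JLT again: taken
XOR R5, 4 → R5=4^4=0
AND R5, 6 → R5=0&6=0
MOD R5, 8 → R5=0%8=0
ADD R2, 3 → R2=7+3=10
CMP R2, 22  (cmp 10,22)
JLT again: taken
XOR R5, 4 → R5=0^4=4
AND R5, 6 → R5=4&6=4
MOD R5, 8 → R5=4%8=4
ADD R2, 3 → R2=10+3=13
CMP R2, 22  (cmp 13,22)
JLT again: taken
XOR R5, 4 → R5=4^4=0
AND R5, 6 → R5=0&6=0
MOD R5, 8 → R5=0%8=0
ADD R2, 3 → R2=13+3=16
CMP R2, 22  (cmp 16,22)
JLT again: taken
XOR R5, 4 → R5=0^4=4
AND R5, 6 → R5=4&6=4
MOD R5, 8 → R5=4%8=4
ADD R2, 3 → R2=16+3=19
CMP R2, 22  (cmp 19,22)
JLT again: taken
XOR R5, 4 → R5=4^4=0
AND R5, 6 → R5=0&6=0
MOD R5, 8 → R5=0%8=0
ADD R2, 3 → R2=19+3=22
CMP R2, 22  (cmp 22,22)
JLT again: not taken
XOR R5, 11 → R5=0^11=11
halt.
Total executed instructions: 46.

46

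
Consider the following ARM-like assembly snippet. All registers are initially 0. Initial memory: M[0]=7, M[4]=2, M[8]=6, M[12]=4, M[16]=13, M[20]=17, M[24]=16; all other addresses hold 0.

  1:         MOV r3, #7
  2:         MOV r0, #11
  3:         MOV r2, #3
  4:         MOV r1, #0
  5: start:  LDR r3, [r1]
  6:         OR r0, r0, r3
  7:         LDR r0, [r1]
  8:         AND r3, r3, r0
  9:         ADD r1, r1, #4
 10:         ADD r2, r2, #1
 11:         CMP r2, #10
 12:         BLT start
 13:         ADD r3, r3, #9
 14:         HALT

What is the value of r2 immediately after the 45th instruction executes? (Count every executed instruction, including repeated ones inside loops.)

8

r3=7
r0=11
r2=3
r1=0
r3=M[0]=7
r0=11|7=15
r0=M[0]=7
r3=7&7=7
r1=0+4=4
r2=3+1=4
CMP r2, #10  (cmp 4,10)
BLT start: taken
r3=M[4]=2
r0=7|2=7
r0=M[4]=2
r3=2&2=2
r1=4+4=8
r2=4+1=5
CMP r2, #10  (cmp 5,10)
BLT start: taken
r3=M[8]=6
r0=2|6=6
r0=M[8]=6
r3=6&6=6
r1=8+4=12
r2=5+1=6
CMP r2, #10  (cmp 6,10)
BLT start: taken
r3=M[12]=4
r0=6|4=6
r0=M[12]=4
r3=4&4=4
r1=12+4=16
r2=6+1=7
CMP r2, #10  (cmp 7,10)
BLT start: taken
r3=M[16]=13
r0=4|13=13
r0=M[16]=13
r3=13&13=13
r1=16+4=20
r2=7+1=8
CMP r2, #10  (cmp 8,10)
BLT start: taken
r3=M[20]=17
After step 45: r2 = 8.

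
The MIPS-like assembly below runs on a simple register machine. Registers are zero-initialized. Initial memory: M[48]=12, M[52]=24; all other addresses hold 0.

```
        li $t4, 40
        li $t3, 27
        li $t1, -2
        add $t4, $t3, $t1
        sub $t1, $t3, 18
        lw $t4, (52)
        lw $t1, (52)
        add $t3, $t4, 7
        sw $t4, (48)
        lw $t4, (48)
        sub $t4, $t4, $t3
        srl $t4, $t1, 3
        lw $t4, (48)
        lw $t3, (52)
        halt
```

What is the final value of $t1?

after li $t4, 40: $t4=40
after li $t3, 27: $t3=27
after li $t1, -2: $t1=-2
after add $t4, $t3, $t1: $t4=27+(-2)=25
after sub $t1, $t3, 18: $t1=27-18=9
after lw $t4, (52): $t4=M[52]=24
after lw $t1, (52): $t1=M[52]=24
after add $t3, $t4, 7: $t3=24+7=31
sw $t4, (48) → M[48]=24
after lw $t4, (48): $t4=M[48]=24
after sub $t4, $t4, $t3: $t4=24-31=-7
after srl $t4, $t1, 3: $t4=24>>3=3
after lw $t4, (48): $t4=M[48]=24
after lw $t3, (52): $t3=M[52]=24
halt.

24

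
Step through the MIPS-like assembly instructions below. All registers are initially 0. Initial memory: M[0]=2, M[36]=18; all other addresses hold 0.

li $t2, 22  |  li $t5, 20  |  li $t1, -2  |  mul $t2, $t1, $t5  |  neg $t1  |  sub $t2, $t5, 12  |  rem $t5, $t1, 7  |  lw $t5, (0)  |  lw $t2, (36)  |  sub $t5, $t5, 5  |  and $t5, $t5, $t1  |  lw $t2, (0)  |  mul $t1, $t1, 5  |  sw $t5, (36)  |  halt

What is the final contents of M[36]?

0

after li $t2, 22: $t2=22
after li $t5, 20: $t5=20
after li $t1, -2: $t1=-2
after mul $t2, $t1, $t5: $t2=(-2)*20=-40
after neg $t1: $t1=-(-2)=2
after sub $t2, $t5, 12: $t2=20-12=8
after rem $t5, $t1, 7: $t5=2%7=2
after lw $t5, (0): $t5=M[0]=2
after lw $t2, (36): $t2=M[36]=18
after sub $t5, $t5, 5: $t5=2-5=-3
after and $t5, $t5, $t1: $t5=(-3)&2=0
after lw $t2, (0): $t2=M[0]=2
after mul $t1, $t1, 5: $t1=2*5=10
sw $t5, (36) → M[36]=0
halt.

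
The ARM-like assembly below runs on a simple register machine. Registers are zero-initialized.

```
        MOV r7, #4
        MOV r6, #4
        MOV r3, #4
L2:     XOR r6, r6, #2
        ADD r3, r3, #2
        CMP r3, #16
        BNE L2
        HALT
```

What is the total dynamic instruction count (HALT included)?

28

r7=4
r6=4
r3=4
r6=4^2=6
r3=4+2=6
CMP r3, #16  (cmp 6,16)
BNE L2: taken
r6=6^2=4
r3=6+2=8
CMP r3, #16  (cmp 8,16)
BNE L2: taken
r6=4^2=6
r3=8+2=10
CMP r3, #16  (cmp 10,16)
BNE L2: taken
r6=6^2=4
r3=10+2=12
CMP r3, #16  (cmp 12,16)
BNE L2: taken
r6=4^2=6
r3=12+2=14
CMP r3, #16  (cmp 14,16)
BNE L2: taken
r6=6^2=4
r3=14+2=16
CMP r3, #16  (cmp 16,16)
BNE L2: not taken
halt.
Total executed instructions: 28.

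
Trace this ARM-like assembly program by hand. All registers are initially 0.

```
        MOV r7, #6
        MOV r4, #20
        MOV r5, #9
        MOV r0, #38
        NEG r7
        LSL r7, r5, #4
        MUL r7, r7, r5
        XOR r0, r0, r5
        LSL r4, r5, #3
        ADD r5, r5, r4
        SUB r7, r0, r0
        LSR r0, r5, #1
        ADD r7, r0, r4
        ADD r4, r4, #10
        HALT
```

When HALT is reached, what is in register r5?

81

MOV r7, #6 → r7=6
MOV r4, #20 → r4=20
MOV r5, #9 → r5=9
MOV r0, #38 → r0=38
NEG r7 → r7=-(6)=-6
LSL r7, r5, #4 → r7=9<<4=144
MUL r7, r7, r5 → r7=144*9=1296
XOR r0, r0, r5 → r0=38^9=47
LSL r4, r5, #3 → r4=9<<3=72
ADD r5, r5, r4 → r5=9+72=81
SUB r7, r0, r0 → r7=47-47=0
LSR r0, r5, #1 → r0=81>>1=40
ADD r7, r0, r4 → r7=40+72=112
ADD r4, r4, #10 → r4=72+10=82
halt.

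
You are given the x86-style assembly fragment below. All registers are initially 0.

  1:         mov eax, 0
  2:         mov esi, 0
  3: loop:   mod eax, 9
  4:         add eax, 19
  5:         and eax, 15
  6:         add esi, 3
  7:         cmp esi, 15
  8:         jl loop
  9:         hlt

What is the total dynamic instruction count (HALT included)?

after mov eax, 0: eax=0
after mov esi, 0: esi=0
after mod eax, 9: eax=0%9=0
after add eax, 19: eax=0+19=19
after and eax, 15: eax=19&15=3
after add esi, 3: esi=0+3=3
cmp esi, 15  (cmp 3,15)
jl loop: taken
after mod eax, 9: eax=3%9=3
after add eax, 19: eax=3+19=22
after and eax, 15: eax=22&15=6
after add esi, 3: esi=3+3=6
cmp esi, 15  (cmp 6,15)
jl loop: taken
after mod eax, 9: eax=6%9=6
after add eax, 19: eax=6+19=25
after and eax, 15: eax=25&15=9
after add esi, 3: esi=6+3=9
cmp esi, 15  (cmp 9,15)
jl loop: taken
after mod eax, 9: eax=9%9=0
after add eax, 19: eax=0+19=19
after and eax, 15: eax=19&15=3
after add esi, 3: esi=9+3=12
cmp esi, 15  (cmp 12,15)
jl loop: taken
after mod eax, 9: eax=3%9=3
after add eax, 19: eax=3+19=22
after and eax, 15: eax=22&15=6
after add esi, 3: esi=12+3=15
cmp esi, 15  (cmp 15,15)
jl loop: not taken
halt.
Total executed instructions: 33.

33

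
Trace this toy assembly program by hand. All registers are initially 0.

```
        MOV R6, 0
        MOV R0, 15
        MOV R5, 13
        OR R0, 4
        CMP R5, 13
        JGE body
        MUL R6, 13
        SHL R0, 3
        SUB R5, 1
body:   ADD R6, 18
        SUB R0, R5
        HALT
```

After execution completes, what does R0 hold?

MOV R6, 0 → R6=0
MOV R0, 15 → R0=15
MOV R5, 13 → R5=13
OR R0, 4 → R0=15|4=15
CMP R5, 13  (cmp 13,13)
JGE body: taken
ADD R6, 18 → R6=0+18=18
SUB R0, R5 → R0=15-13=2
halt.

2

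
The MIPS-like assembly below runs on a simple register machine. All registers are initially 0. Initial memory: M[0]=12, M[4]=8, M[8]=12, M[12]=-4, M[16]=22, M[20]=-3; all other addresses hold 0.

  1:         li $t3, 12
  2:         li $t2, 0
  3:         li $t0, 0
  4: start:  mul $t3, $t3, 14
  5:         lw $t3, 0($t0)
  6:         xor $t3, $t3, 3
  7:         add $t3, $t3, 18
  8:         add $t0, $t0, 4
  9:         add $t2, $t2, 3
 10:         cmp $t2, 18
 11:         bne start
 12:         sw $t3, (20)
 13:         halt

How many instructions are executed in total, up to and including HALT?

53

after li $t3, 12: $t3=12
after li $t2, 0: $t2=0
after li $t0, 0: $t0=0
after mul $t3, $t3, 14: $t3=12*14=168
after lw $t3, 0($t0): $t3=M[0]=12
after xor $t3, $t3, 3: $t3=12^3=15
after add $t3, $t3, 18: $t3=15+18=33
after add $t0, $t0, 4: $t0=0+4=4
after add $t2, $t2, 3: $t2=0+3=3
cmp $t2, 18  (cmp 3,18)
bne start: taken
after mul $t3, $t3, 14: $t3=33*14=462
after lw $t3, 0($t0): $t3=M[4]=8
after xor $t3, $t3, 3: $t3=8^3=11
after add $t3, $t3, 18: $t3=11+18=29
after add $t0, $t0, 4: $t0=4+4=8
after add $t2, $t2, 3: $t2=3+3=6
cmp $t2, 18  (cmp 6,18)
bne start: taken
after mul $t3, $t3, 14: $t3=29*14=406
after lw $t3, 0($t0): $t3=M[8]=12
after xor $t3, $t3, 3: $t3=12^3=15
after add $t3, $t3, 18: $t3=15+18=33
after add $t0, $t0, 4: $t0=8+4=12
after add $t2, $t2, 3: $t2=6+3=9
cmp $t2, 18  (cmp 9,18)
bne start: taken
after mul $t3, $t3, 14: $t3=33*14=462
after lw $t3, 0($t0): $t3=M[12]=-4
after xor $t3, $t3, 3: $t3=(-4)^3=-1
after add $t3, $t3, 18: $t3=(-1)+18=17
after add $t0, $t0, 4: $t0=12+4=16
after add $t2, $t2, 3: $t2=9+3=12
cmp $t2, 18  (cmp 12,18)
bne start: taken
after mul $t3, $t3, 14: $t3=17*14=238
after lw $t3, 0($t0): $t3=M[16]=22
after xor $t3, $t3, 3: $t3=22^3=21
after add $t3, $t3, 18: $t3=21+18=39
after add $t0, $t0, 4: $t0=16+4=20
after add $t2, $t2, 3: $t2=12+3=15
cmp $t2, 18  (cmp 15,18)
bne start: taken
after mul $t3, $t3, 14: $t3=39*14=546
after lw $t3, 0($t0): $t3=M[20]=-3
after xor $t3, $t3, 3: $t3=(-3)^3=-2
after add $t3, $t3, 18: $t3=(-2)+18=16
after add $t0, $t0, 4: $t0=20+4=24
after add $t2, $t2, 3: $t2=15+3=18
cmp $t2, 18  (cmp 18,18)
bne start: not taken
sw $t3, (20) → M[20]=16
halt.
Total executed instructions: 53.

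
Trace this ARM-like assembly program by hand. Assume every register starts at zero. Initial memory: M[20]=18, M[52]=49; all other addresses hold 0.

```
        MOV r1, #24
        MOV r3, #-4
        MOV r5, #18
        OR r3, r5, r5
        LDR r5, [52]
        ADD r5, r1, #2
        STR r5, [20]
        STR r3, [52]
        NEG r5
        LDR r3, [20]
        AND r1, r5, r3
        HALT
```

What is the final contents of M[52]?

18

MOV r1, #24 → r1=24
MOV r3, #-4 → r3=-4
MOV r5, #18 → r5=18
OR r3, r5, r5 → r3=18|18=18
LDR r5, [52] → r5=M[52]=49
ADD r5, r1, #2 → r5=24+2=26
STR r5, [20] → M[20]=26
STR r3, [52] → M[52]=18
NEG r5 → r5=-(26)=-26
LDR r3, [20] → r3=M[20]=26
AND r1, r5, r3 → r1=(-26)&26=2
halt.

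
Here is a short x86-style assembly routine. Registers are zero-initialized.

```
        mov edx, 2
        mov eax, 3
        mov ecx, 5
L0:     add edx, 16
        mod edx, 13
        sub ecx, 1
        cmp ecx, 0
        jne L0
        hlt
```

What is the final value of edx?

4

after mov edx, 2: edx=2
after mov eax, 3: eax=3
after mov ecx, 5: ecx=5
after add edx, 16: edx=2+16=18
after mod edx, 13: edx=18%13=5
after sub ecx, 1: ecx=5-1=4
cmp ecx, 0  (cmp 4,0)
jne L0: taken
after add edx, 16: edx=5+16=21
after mod edx, 13: edx=21%13=8
after sub ecx, 1: ecx=4-1=3
cmp ecx, 0  (cmp 3,0)
jne L0: taken
after add edx, 16: edx=8+16=24
after mod edx, 13: edx=24%13=11
after sub ecx, 1: ecx=3-1=2
cmp ecx, 0  (cmp 2,0)
jne L0: taken
after add edx, 16: edx=11+16=27
after mod edx, 13: edx=27%13=1
after sub ecx, 1: ecx=2-1=1
cmp ecx, 0  (cmp 1,0)
jne L0: taken
after add edx, 16: edx=1+16=17
after mod edx, 13: edx=17%13=4
after sub ecx, 1: ecx=1-1=0
cmp ecx, 0  (cmp 0,0)
jne L0: not taken
halt.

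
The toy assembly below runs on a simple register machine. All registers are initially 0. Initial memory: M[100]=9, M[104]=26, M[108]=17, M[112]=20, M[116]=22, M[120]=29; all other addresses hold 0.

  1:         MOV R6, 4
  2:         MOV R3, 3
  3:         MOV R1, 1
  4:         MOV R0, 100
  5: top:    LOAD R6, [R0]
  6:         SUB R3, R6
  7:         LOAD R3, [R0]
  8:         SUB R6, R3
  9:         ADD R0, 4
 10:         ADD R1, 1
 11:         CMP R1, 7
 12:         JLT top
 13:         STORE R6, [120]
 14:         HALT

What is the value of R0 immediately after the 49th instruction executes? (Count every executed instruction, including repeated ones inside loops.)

124

R6=4
R3=3
R1=1
R0=100
R6=M[100]=9
R3=3-9=-6
R3=M[100]=9
R6=9-9=0
R0=100+4=104
R1=1+1=2
CMP R1, 7  (cmp 2,7)
JLT top: taken
R6=M[104]=26
R3=9-26=-17
R3=M[104]=26
R6=26-26=0
R0=104+4=108
R1=2+1=3
CMP R1, 7  (cmp 3,7)
JLT top: taken
R6=M[108]=17
R3=26-17=9
R3=M[108]=17
R6=17-17=0
R0=108+4=112
R1=3+1=4
CMP R1, 7  (cmp 4,7)
JLT top: taken
R6=M[112]=20
R3=17-20=-3
R3=M[112]=20
R6=20-20=0
R0=112+4=116
R1=4+1=5
CMP R1, 7  (cmp 5,7)
JLT top: taken
R6=M[116]=22
R3=20-22=-2
R3=M[116]=22
R6=22-22=0
R0=116+4=120
R1=5+1=6
CMP R1, 7  (cmp 6,7)
JLT top: taken
R6=M[120]=29
R3=22-29=-7
R3=M[120]=29
R6=29-29=0
R0=120+4=124
After step 49: R0 = 124.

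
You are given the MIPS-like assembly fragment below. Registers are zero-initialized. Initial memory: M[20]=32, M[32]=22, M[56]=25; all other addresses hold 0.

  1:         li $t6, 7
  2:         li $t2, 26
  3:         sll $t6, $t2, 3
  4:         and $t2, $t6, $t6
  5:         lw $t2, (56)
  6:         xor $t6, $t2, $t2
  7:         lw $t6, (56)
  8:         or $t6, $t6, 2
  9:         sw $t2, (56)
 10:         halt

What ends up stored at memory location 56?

25

li $t6, 7 → $t6=7
li $t2, 26 → $t2=26
sll $t6, $t2, 3 → $t6=26<<3=208
and $t2, $t6, $t6 → $t2=208&208=208
lw $t2, (56) → $t2=M[56]=25
xor $t6, $t2, $t2 → $t6=25^25=0
lw $t6, (56) → $t6=M[56]=25
or $t6, $t6, 2 → $t6=25|2=27
sw $t2, (56) → M[56]=25
halt.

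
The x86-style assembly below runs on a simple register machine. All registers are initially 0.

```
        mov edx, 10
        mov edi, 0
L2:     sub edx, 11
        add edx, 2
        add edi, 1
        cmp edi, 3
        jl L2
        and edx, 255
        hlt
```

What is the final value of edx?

239

after mov edx, 10: edx=10
after mov edi, 0: edi=0
after sub edx, 11: edx=10-11=-1
after add edx, 2: edx=(-1)+2=1
after add edi, 1: edi=0+1=1
cmp edi, 3  (cmp 1,3)
jl L2: taken
after sub edx, 11: edx=1-11=-10
after add edx, 2: edx=(-10)+2=-8
after add edi, 1: edi=1+1=2
cmp edi, 3  (cmp 2,3)
jl L2: taken
after sub edx, 11: edx=(-8)-11=-19
after add edx, 2: edx=(-19)+2=-17
after add edi, 1: edi=2+1=3
cmp edi, 3  (cmp 3,3)
jl L2: not taken
after and edx, 255: edx=(-17)&255=239
halt.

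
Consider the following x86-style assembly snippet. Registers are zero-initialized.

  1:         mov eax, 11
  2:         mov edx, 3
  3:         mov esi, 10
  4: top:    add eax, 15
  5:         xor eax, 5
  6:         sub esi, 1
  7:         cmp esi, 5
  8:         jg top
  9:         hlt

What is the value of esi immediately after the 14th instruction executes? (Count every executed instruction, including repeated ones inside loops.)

mov eax, 11 → eax=11
mov edx, 3 → edx=3
mov esi, 10 → esi=10
add eax, 15 → eax=11+15=26
xor eax, 5 → eax=26^5=31
sub esi, 1 → esi=10-1=9
cmp esi, 5  (cmp 9,5)
jg top: taken
add eax, 15 → eax=31+15=46
xor eax, 5 → eax=46^5=43
sub esi, 1 → esi=9-1=8
cmp esi, 5  (cmp 8,5)
jg top: taken
add eax, 15 → eax=43+15=58
After step 14: esi = 8.

8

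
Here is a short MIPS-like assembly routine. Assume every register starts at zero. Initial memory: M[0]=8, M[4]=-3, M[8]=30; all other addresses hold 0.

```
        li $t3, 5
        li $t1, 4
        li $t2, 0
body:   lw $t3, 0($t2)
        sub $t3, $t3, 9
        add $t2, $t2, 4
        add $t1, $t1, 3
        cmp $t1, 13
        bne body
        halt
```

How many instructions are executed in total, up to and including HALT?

22

li $t3, 5 → $t3=5
li $t1, 4 → $t1=4
li $t2, 0 → $t2=0
lw $t3, 0($t2) → $t3=M[0]=8
sub $t3, $t3, 9 → $t3=8-9=-1
add $t2, $t2, 4 → $t2=0+4=4
add $t1, $t1, 3 → $t1=4+3=7
cmp $t1, 13  (cmp 7,13)
bne body: taken
lw $t3, 0($t2) → $t3=M[4]=-3
sub $t3, $t3, 9 → $t3=(-3)-9=-12
add $t2, $t2, 4 → $t2=4+4=8
add $t1, $t1, 3 → $t1=7+3=10
cmp $t1, 13  (cmp 10,13)
bne body: taken
lw $t3, 0($t2) → $t3=M[8]=30
sub $t3, $t3, 9 → $t3=30-9=21
add $t2, $t2, 4 → $t2=8+4=12
add $t1, $t1, 3 → $t1=10+3=13
cmp $t1, 13  (cmp 13,13)
bne body: not taken
halt.
Total executed instructions: 22.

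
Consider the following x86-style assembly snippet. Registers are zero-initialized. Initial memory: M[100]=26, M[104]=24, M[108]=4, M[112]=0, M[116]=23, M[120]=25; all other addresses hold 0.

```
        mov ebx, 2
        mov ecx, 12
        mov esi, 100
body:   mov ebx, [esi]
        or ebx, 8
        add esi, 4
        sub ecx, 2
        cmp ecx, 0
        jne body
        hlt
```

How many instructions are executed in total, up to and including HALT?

40

after mov ebx, 2: ebx=2
after mov ecx, 12: ecx=12
after mov esi, 100: esi=100
after mov ebx, [esi]: ebx=M[100]=26
after or ebx, 8: ebx=26|8=26
after add esi, 4: esi=100+4=104
after sub ecx, 2: ecx=12-2=10
cmp ecx, 0  (cmp 10,0)
jne body: taken
after mov ebx, [esi]: ebx=M[104]=24
after or ebx, 8: ebx=24|8=24
after add esi, 4: esi=104+4=108
after sub ecx, 2: ecx=10-2=8
cmp ecx, 0  (cmp 8,0)
jne body: taken
after mov ebx, [esi]: ebx=M[108]=4
after or ebx, 8: ebx=4|8=12
after add esi, 4: esi=108+4=112
after sub ecx, 2: ecx=8-2=6
cmp ecx, 0  (cmp 6,0)
jne body: taken
after mov ebx, [esi]: ebx=M[112]=0
after or ebx, 8: ebx=0|8=8
after add esi, 4: esi=112+4=116
after sub ecx, 2: ecx=6-2=4
cmp ecx, 0  (cmp 4,0)
jne body: taken
after mov ebx, [esi]: ebx=M[116]=23
after or ebx, 8: ebx=23|8=31
after add esi, 4: esi=116+4=120
after sub ecx, 2: ecx=4-2=2
cmp ecx, 0  (cmp 2,0)
jne body: taken
after mov ebx, [esi]: ebx=M[120]=25
after or ebx, 8: ebx=25|8=25
after add esi, 4: esi=120+4=124
after sub ecx, 2: ecx=2-2=0
cmp ecx, 0  (cmp 0,0)
jne body: not taken
halt.
Total executed instructions: 40.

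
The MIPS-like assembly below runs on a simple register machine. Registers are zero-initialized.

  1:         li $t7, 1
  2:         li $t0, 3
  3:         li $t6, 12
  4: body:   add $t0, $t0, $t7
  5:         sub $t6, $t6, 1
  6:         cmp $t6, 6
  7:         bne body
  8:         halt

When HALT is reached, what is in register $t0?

9

after li $t7, 1: $t7=1
after li $t0, 3: $t0=3
after li $t6, 12: $t6=12
after add $t0, $t0, $t7: $t0=3+1=4
after sub $t6, $t6, 1: $t6=12-1=11
cmp $t6, 6  (cmp 11,6)
bne body: taken
after add $t0, $t0, $t7: $t0=4+1=5
after sub $t6, $t6, 1: $t6=11-1=10
cmp $t6, 6  (cmp 10,6)
bne body: taken
after add $t0, $t0, $t7: $t0=5+1=6
after sub $t6, $t6, 1: $t6=10-1=9
cmp $t6, 6  (cmp 9,6)
bne body: taken
after add $t0, $t0, $t7: $t0=6+1=7
after sub $t6, $t6, 1: $t6=9-1=8
cmp $t6, 6  (cmp 8,6)
bne body: taken
after add $t0, $t0, $t7: $t0=7+1=8
after sub $t6, $t6, 1: $t6=8-1=7
cmp $t6, 6  (cmp 7,6)
bne body: taken
after add $t0, $t0, $t7: $t0=8+1=9
after sub $t6, $t6, 1: $t6=7-1=6
cmp $t6, 6  (cmp 6,6)
bne body: not taken
halt.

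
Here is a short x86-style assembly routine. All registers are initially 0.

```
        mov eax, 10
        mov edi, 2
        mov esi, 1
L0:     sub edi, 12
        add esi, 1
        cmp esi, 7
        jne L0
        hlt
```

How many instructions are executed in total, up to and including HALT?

28

after mov eax, 10: eax=10
after mov edi, 2: edi=2
after mov esi, 1: esi=1
after sub edi, 12: edi=2-12=-10
after add esi, 1: esi=1+1=2
cmp esi, 7  (cmp 2,7)
jne L0: taken
after sub edi, 12: edi=(-10)-12=-22
after add esi, 1: esi=2+1=3
cmp esi, 7  (cmp 3,7)
jne L0: taken
after sub edi, 12: edi=(-22)-12=-34
after add esi, 1: esi=3+1=4
cmp esi, 7  (cmp 4,7)
jne L0: taken
after sub edi, 12: edi=(-34)-12=-46
after add esi, 1: esi=4+1=5
cmp esi, 7  (cmp 5,7)
jne L0: taken
after sub edi, 12: edi=(-46)-12=-58
after add esi, 1: esi=5+1=6
cmp esi, 7  (cmp 6,7)
jne L0: taken
after sub edi, 12: edi=(-58)-12=-70
after add esi, 1: esi=6+1=7
cmp esi, 7  (cmp 7,7)
jne L0: not taken
halt.
Total executed instructions: 28.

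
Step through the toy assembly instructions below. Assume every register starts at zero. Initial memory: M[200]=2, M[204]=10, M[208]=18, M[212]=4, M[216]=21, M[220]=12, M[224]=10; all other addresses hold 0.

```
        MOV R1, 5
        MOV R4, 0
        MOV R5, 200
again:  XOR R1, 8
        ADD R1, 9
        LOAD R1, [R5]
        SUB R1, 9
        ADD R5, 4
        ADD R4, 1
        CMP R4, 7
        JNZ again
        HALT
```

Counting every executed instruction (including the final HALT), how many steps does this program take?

60

R1=5
R4=0
R5=200
R1=5^8=13
R1=13+9=22
R1=M[200]=2
R1=2-9=-7
R5=200+4=204
R4=0+1=1
CMP R4, 7  (cmp 1,7)
JNZ again: taken
R1=(-7)^8=-15
R1=(-15)+9=-6
R1=M[204]=10
R1=10-9=1
R5=204+4=208
R4=1+1=2
CMP R4, 7  (cmp 2,7)
JNZ again: taken
R1=1^8=9
R1=9+9=18
R1=M[208]=18
R1=18-9=9
R5=208+4=212
R4=2+1=3
CMP R4, 7  (cmp 3,7)
JNZ again: taken
R1=9^8=1
R1=1+9=10
R1=M[212]=4
R1=4-9=-5
R5=212+4=216
R4=3+1=4
CMP R4, 7  (cmp 4,7)
JNZ again: taken
R1=(-5)^8=-13
R1=(-13)+9=-4
R1=M[216]=21
R1=21-9=12
R5=216+4=220
R4=4+1=5
CMP R4, 7  (cmp 5,7)
JNZ again: taken
R1=12^8=4
R1=4+9=13
R1=M[220]=12
R1=12-9=3
R5=220+4=224
R4=5+1=6
CMP R4, 7  (cmp 6,7)
JNZ again: taken
R1=3^8=11
R1=11+9=20
R1=M[224]=10
R1=10-9=1
R5=224+4=228
R4=6+1=7
CMP R4, 7  (cmp 7,7)
JNZ again: not taken
halt.
Total executed instructions: 60.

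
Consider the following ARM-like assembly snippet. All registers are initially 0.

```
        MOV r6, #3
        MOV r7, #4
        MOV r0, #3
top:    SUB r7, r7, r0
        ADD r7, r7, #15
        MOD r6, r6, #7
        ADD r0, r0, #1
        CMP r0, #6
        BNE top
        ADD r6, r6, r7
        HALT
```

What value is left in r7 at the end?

37

MOV r6, #3 → r6=3
MOV r7, #4 → r7=4
MOV r0, #3 → r0=3
SUB r7, r7, r0 → r7=4-3=1
ADD r7, r7, #15 → r7=1+15=16
MOD r6, r6, #7 → r6=3%7=3
ADD r0, r0, #1 → r0=3+1=4
CMP r0, #6  (cmp 4,6)
BNE top: taken
SUB r7, r7, r0 → r7=16-4=12
ADD r7, r7, #15 → r7=12+15=27
MOD r6, r6, #7 → r6=3%7=3
ADD r0, r0, #1 → r0=4+1=5
CMP r0, #6  (cmp 5,6)
BNE top: taken
SUB r7, r7, r0 → r7=27-5=22
ADD r7, r7, #15 → r7=22+15=37
MOD r6, r6, #7 → r6=3%7=3
ADD r0, r0, #1 → r0=5+1=6
CMP r0, #6  (cmp 6,6)
BNE top: not taken
ADD r6, r6, r7 → r6=3+37=40
halt.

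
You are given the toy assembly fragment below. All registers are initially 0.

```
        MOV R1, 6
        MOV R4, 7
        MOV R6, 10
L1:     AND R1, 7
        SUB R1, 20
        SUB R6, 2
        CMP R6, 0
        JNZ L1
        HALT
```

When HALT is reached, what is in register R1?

after MOV R1, 6: R1=6
after MOV R4, 7: R4=7
after MOV R6, 10: R6=10
after AND R1, 7: R1=6&7=6
after SUB R1, 20: R1=6-20=-14
after SUB R6, 2: R6=10-2=8
CMP R6, 0  (cmp 8,0)
JNZ L1: taken
after AND R1, 7: R1=(-14)&7=2
after SUB R1, 20: R1=2-20=-18
after SUB R6, 2: R6=8-2=6
CMP R6, 0  (cmp 6,0)
JNZ L1: taken
after AND R1, 7: R1=(-18)&7=6
after SUB R1, 20: R1=6-20=-14
after SUB R6, 2: R6=6-2=4
CMP R6, 0  (cmp 4,0)
JNZ L1: taken
after AND R1, 7: R1=(-14)&7=2
after SUB R1, 20: R1=2-20=-18
after SUB R6, 2: R6=4-2=2
CMP R6, 0  (cmp 2,0)
JNZ L1: taken
after AND R1, 7: R1=(-18)&7=6
after SUB R1, 20: R1=6-20=-14
after SUB R6, 2: R6=2-2=0
CMP R6, 0  (cmp 0,0)
JNZ L1: not taken
halt.

-14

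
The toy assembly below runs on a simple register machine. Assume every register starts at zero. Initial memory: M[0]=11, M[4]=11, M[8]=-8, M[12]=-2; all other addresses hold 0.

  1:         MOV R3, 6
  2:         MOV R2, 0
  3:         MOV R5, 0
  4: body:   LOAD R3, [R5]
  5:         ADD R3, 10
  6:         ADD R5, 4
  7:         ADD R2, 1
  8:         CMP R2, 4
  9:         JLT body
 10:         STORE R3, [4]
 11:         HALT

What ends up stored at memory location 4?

8

MOV R3, 6 → R3=6
MOV R2, 0 → R2=0
MOV R5, 0 → R5=0
LOAD R3, [R5] → R3=M[0]=11
ADD R3, 10 → R3=11+10=21
ADD R5, 4 → R5=0+4=4
ADD R2, 1 → R2=0+1=1
CMP R2, 4  (cmp 1,4)
JLT body: taken
LOAD R3, [R5] → R3=M[4]=11
ADD R3, 10 → R3=11+10=21
ADD R5, 4 → R5=4+4=8
ADD R2, 1 → R2=1+1=2
CMP R2, 4  (cmp 2,4)
JLT body: taken
LOAD R3, [R5] → R3=M[8]=-8
ADD R3, 10 → R3=(-8)+10=2
ADD R5, 4 → R5=8+4=12
ADD R2, 1 → R2=2+1=3
CMP R2, 4  (cmp 3,4)
JLT body: taken
LOAD R3, [R5] → R3=M[12]=-2
ADD R3, 10 → R3=(-2)+10=8
ADD R5, 4 → R5=12+4=16
ADD R2, 1 → R2=3+1=4
CMP R2, 4  (cmp 4,4)
JLT body: not taken
STORE R3, [4] → M[4]=8
halt.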